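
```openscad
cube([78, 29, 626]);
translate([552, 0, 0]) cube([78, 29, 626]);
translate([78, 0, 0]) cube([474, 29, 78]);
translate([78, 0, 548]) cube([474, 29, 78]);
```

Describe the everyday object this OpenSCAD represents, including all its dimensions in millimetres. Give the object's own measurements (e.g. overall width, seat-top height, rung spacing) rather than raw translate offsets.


A rectangular picture frame lying in the x–z plane (depth along y). The opening is 474 mm wide (x) by 470 mm tall (z), surrounded by a border 78 mm wide on all four sides. The frame is 29 mm deep and is made of two full-height vertical stiles with two horizontal rails fitted between them.


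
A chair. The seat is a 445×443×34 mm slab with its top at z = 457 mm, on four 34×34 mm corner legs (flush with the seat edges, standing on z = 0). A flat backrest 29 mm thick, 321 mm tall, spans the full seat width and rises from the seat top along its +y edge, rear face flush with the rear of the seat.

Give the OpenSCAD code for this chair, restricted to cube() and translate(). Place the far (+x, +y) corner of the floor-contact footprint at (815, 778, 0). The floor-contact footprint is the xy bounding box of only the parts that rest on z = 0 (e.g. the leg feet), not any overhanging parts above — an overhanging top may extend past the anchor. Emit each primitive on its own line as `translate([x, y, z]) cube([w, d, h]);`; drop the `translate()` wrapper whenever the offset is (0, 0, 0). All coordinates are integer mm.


translate([370, 335, 423]) cube([445, 443, 34]);
translate([370, 335, 0]) cube([34, 34, 423]);
translate([781, 335, 0]) cube([34, 34, 423]);
translate([370, 744, 0]) cube([34, 34, 423]);
translate([781, 744, 0]) cube([34, 34, 423]);
translate([370, 749, 457]) cube([445, 29, 321]);


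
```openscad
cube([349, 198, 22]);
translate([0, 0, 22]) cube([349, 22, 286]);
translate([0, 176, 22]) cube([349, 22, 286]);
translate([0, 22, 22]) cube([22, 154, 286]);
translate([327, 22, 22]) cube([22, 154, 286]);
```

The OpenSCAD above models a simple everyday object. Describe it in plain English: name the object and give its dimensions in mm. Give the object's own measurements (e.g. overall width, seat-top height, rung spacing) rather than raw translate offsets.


An open-topped rectangular box: outside dimensions 349×198×308 mm, with a uniform wall and base thickness of 22 mm. The base is a full 349×198 slab on the floor; four walls sit on top of the base. The front and back walls (the −y and +y sides) span the full width; the two side walls fit between them.


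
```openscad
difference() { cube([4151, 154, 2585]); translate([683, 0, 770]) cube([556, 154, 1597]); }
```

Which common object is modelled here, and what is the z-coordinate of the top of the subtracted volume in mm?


A wall with a window opening. The window head height is 2367 mm.

A wall with a rectangular opening subtracted — a window. Sill at z = 770, opening 1597 mm tall, so the head is at 770 + 1597 = 2367 mm.


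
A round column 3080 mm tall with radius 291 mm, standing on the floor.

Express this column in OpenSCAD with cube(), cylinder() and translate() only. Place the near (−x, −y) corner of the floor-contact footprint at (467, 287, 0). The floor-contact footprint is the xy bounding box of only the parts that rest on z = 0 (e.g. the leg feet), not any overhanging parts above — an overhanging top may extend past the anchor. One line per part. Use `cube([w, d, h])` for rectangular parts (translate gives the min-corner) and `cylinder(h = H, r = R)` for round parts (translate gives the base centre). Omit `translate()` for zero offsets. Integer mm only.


translate([758, 578, 0]) cylinder(h = 3080, r = 291);


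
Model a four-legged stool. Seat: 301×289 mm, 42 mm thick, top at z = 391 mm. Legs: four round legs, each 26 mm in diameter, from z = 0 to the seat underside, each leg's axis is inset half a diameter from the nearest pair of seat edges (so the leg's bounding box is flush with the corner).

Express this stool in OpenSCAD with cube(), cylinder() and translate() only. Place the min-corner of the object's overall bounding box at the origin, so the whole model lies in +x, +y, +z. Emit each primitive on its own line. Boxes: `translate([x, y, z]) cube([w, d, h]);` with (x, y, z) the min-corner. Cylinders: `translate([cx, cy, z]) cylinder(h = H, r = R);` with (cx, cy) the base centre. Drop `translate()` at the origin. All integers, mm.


// leg_h = 391 - 42 = 349
translate([0, 0, 349]) cube([301, 289, 42]);
translate([13, 13, 0]) cylinder(h = 349, r = 13);
translate([288, 13, 0]) cylinder(h = 349, r = 13);
translate([13, 276, 0]) cylinder(h = 349, r = 13);
translate([288, 276, 0]) cylinder(h = 349, r = 13);


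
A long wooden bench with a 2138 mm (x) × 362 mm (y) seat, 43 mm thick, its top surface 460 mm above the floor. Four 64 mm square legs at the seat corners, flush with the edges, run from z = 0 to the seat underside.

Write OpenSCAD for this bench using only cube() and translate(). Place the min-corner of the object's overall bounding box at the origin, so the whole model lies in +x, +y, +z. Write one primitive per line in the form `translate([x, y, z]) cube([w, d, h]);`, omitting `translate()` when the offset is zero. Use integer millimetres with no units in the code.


translate([0, 0, 417]) cube([2138, 362, 43]);
cube([64, 64, 417]);
translate([0, 298, 0]) cube([64, 64, 417]);
translate([2074, 0, 0]) cube([64, 64, 417]);
translate([2074, 298, 0]) cube([64, 64, 417]);


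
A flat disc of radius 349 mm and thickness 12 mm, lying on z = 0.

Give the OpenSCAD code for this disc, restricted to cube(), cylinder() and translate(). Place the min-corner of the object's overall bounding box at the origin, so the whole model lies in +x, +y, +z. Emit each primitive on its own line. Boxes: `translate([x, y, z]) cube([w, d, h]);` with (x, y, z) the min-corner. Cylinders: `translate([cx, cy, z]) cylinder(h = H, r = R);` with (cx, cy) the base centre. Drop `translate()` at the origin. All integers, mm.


translate([349, 349, 0]) cylinder(h = 12, r = 349);


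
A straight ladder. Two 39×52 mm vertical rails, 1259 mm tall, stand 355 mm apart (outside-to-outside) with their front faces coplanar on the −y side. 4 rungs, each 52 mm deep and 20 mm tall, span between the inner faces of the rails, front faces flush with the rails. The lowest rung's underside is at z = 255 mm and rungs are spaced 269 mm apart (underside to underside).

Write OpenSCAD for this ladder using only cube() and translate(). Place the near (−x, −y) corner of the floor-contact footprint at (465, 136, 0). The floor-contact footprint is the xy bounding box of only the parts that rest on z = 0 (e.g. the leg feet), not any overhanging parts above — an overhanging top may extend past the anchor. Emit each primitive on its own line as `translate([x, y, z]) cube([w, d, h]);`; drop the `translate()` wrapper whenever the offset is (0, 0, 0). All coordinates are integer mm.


translate([465, 136, 0]) cube([39, 52, 1259]);
translate([781, 136, 0]) cube([39, 52, 1259]);
translate([504, 136, 255]) cube([277, 52, 20]);
translate([504, 136, 524]) cube([277, 52, 20]);
translate([504, 136, 793]) cube([277, 52, 20]);
translate([504, 136, 1062]) cube([277, 52, 20]);


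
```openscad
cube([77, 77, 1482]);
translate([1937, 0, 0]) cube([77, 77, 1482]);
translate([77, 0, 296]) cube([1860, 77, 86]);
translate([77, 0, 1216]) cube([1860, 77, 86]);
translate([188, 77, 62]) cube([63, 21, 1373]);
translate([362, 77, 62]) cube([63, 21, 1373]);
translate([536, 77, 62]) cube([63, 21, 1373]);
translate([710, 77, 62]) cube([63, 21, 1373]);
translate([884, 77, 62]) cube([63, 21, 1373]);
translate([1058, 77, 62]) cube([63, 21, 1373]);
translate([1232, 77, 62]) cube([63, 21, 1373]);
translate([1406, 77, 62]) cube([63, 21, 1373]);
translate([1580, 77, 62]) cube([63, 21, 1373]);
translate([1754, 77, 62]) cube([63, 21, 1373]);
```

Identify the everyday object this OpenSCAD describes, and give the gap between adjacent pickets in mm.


A fence section. The picket gap is 111 mm.

Two posts, two rails, 10 pickets — a fence section. Span 1860 mm holds 10 pickets of 63 mm with 11 equal gaps: ⌊(1860 − 10·63) / 11⌋ = 111 mm.


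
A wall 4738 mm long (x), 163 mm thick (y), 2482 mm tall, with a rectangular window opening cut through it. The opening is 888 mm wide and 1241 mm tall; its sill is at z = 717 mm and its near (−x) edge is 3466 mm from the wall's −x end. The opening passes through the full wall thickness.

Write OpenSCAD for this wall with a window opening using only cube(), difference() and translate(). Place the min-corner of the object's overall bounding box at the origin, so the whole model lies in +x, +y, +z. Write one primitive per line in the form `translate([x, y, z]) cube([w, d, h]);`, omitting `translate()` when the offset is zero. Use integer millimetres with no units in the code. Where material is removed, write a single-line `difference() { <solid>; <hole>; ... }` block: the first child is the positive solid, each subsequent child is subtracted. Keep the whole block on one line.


difference() { cube([4738, 163, 2482]); translate([3466, 0, 717]) cube([888, 163, 1241]); }


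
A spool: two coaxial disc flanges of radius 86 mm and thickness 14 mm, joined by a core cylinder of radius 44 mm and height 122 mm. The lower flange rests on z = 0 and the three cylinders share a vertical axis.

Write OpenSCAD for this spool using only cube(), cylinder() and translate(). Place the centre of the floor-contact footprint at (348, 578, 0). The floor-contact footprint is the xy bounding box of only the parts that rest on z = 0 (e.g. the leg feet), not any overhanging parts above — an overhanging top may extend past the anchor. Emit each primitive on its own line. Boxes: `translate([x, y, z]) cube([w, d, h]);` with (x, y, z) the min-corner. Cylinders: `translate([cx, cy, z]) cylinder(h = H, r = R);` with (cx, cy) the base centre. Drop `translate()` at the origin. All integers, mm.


translate([348, 578, 0]) cylinder(h = 14, r = 86);
translate([348, 578, 14]) cylinder(h = 122, r = 44);
translate([348, 578, 136]) cylinder(h = 14, r = 86);


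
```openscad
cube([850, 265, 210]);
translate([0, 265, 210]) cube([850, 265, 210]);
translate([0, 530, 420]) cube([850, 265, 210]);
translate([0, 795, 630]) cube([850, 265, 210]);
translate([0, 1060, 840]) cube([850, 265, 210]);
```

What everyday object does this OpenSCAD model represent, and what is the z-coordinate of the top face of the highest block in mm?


A staircase. The total rise is 1050 mm.

5 identical blocks, each offset up and back from the previous — a staircase. Each step is 210 mm tall and there are 5 of them, so the total rise is 5 × 210 = 1050 mm.


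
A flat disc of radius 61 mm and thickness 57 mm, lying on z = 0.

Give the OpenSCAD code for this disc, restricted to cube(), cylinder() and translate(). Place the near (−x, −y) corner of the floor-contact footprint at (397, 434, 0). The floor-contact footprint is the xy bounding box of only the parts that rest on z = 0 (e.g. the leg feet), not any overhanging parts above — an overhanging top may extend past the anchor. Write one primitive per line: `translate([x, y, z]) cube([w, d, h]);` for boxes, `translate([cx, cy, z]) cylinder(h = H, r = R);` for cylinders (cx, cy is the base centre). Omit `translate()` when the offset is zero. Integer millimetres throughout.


translate([458, 495, 0]) cylinder(h = 57, r = 61);


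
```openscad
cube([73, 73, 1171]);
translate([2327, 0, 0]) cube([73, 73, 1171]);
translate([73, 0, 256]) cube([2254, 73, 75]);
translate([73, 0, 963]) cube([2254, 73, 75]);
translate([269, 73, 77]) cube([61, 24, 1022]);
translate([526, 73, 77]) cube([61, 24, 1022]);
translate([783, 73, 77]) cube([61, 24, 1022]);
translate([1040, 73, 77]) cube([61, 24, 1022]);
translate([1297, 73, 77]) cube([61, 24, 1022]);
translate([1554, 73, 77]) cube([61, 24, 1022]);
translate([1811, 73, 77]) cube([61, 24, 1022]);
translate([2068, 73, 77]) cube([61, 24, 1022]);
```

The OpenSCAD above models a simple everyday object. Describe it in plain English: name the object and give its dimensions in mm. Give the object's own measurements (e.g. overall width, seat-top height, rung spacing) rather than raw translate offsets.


A fence section. Two 73×73 mm posts, 1171 mm tall, stand on the floor with a clear span of 2254 mm between their inner faces. Two horizontal rails of 73×75 mm section span the gap between the posts with their undersides at z = 256 mm and z = 963 mm, flush with the posts' −y face. 8 pickets, each 61 mm wide, 24 mm thick and 1022 mm tall, are fixed to the +y face of the rails with their bottoms at z = 77 mm, spaced across the span with a 196 mm gap after the −x post and between neighbouring pickets, with 198 mm left before the +x post.


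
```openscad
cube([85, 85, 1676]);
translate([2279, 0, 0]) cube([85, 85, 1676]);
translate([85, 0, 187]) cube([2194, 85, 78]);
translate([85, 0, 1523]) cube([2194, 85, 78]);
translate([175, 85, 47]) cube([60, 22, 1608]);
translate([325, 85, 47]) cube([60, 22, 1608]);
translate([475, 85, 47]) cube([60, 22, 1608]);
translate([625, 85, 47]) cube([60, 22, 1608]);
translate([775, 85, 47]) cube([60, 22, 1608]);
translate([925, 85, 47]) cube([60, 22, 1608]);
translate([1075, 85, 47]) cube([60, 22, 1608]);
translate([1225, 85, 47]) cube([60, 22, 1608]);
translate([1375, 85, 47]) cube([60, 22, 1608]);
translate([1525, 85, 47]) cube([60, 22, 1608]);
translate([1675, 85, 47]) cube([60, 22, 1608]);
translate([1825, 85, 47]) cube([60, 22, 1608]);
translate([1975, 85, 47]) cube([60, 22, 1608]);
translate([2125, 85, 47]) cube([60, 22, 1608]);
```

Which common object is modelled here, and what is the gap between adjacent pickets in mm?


A fence section. The picket gap is 90 mm.

Two posts, two rails, 14 pickets — a fence section. Span 2194 mm holds 14 pickets of 60 mm with 15 equal gaps: ⌊(2194 − 14·60) / 15⌋ = 90 mm.


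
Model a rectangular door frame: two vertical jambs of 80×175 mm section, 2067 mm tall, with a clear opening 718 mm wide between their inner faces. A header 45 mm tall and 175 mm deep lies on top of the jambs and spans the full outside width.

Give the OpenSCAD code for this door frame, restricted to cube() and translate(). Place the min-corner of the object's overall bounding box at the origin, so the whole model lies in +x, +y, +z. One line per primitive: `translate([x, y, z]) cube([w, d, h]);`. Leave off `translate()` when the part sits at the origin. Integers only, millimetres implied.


cube([80, 175, 2067]);
translate([798, 0, 0]) cube([80, 175, 2067]);
translate([0, 0, 2067]) cube([878, 175, 45]);


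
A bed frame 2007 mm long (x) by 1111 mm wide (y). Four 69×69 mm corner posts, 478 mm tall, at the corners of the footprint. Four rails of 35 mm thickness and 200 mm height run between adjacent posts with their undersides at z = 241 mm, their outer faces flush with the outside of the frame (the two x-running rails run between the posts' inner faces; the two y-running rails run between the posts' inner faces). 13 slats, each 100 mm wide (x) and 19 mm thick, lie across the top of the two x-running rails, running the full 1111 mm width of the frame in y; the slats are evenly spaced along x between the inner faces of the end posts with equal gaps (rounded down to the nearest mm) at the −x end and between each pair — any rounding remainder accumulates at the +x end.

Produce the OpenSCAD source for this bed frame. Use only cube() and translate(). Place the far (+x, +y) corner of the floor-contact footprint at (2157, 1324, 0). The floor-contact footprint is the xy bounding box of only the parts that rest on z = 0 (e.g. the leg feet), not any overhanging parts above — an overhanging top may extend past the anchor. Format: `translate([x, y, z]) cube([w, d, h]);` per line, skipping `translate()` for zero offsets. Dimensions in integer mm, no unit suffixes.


translate([150, 213, 0]) cube([69, 69, 478]);
translate([150, 1255, 0]) cube([69, 69, 478]);
translate([2088, 213, 0]) cube([69, 69, 478]);
translate([2088, 1255, 0]) cube([69, 69, 478]);
translate([219, 213, 241]) cube([1869, 35, 200]);
translate([219, 1289, 241]) cube([1869, 35, 200]);
translate([150, 282, 241]) cube([35, 973, 200]);
translate([2122, 282, 241]) cube([35, 973, 200]);
translate([259, 213, 441]) cube([100, 1111, 19]);
translate([399, 213, 441]) cube([100, 1111, 19]);
translate([539, 213, 441]) cube([100, 1111, 19]);
translate([679, 213, 441]) cube([100, 1111, 19]);
translate([819, 213, 441]) cube([100, 1111, 19]);
translate([959, 213, 441]) cube([100, 1111, 19]);
translate([1099, 213, 441]) cube([100, 1111, 19]);
translate([1239, 213, 441]) cube([100, 1111, 19]);
translate([1379, 213, 441]) cube([100, 1111, 19]);
translate([1519, 213, 441]) cube([100, 1111, 19]);
translate([1659, 213, 441]) cube([100, 1111, 19]);
translate([1799, 213, 441]) cube([100, 1111, 19]);
translate([1939, 213, 441]) cube([100, 1111, 19]);


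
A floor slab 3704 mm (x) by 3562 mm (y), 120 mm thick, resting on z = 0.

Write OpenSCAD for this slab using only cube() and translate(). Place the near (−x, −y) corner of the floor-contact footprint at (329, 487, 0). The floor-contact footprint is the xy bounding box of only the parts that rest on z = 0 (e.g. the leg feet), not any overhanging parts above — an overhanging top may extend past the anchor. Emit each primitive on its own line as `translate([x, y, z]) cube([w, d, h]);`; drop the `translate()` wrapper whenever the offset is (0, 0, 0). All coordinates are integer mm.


translate([329, 487, 0]) cube([3704, 3562, 120]);


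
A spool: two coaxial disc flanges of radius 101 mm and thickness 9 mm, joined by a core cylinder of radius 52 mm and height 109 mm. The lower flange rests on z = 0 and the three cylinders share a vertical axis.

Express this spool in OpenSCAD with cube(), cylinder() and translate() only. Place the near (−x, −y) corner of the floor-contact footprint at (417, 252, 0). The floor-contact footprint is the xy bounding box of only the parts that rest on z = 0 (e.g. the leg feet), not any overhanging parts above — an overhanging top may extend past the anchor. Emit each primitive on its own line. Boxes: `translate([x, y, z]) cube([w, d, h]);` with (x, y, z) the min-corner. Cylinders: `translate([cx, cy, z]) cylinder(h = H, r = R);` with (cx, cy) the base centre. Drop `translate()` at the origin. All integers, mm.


translate([518, 353, 0]) cylinder(h = 9, r = 101);
translate([518, 353, 9]) cylinder(h = 109, r = 52);
translate([518, 353, 118]) cylinder(h = 9, r = 101);


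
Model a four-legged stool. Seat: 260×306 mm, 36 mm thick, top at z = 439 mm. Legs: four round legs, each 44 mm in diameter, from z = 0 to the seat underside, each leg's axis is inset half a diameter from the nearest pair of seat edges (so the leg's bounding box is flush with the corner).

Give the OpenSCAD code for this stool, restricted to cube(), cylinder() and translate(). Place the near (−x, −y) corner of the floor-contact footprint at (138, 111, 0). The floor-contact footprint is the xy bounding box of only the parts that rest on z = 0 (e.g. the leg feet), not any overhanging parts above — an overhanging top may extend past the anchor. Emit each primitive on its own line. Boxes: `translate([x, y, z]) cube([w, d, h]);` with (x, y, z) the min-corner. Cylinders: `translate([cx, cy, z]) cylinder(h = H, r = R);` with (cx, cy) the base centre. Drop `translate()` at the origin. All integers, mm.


// leg_h = 439 - 36 = 403
translate([138, 111, 403]) cube([260, 306, 36]);
translate([160, 133, 0]) cylinder(h = 403, r = 22);
translate([376, 133, 0]) cylinder(h = 403, r = 22);
translate([160, 395, 0]) cylinder(h = 403, r = 22);
translate([376, 395, 0]) cylinder(h = 403, r = 22);


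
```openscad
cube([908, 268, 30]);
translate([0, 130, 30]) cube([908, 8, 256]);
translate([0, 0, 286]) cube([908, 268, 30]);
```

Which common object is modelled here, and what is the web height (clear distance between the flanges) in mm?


An I-beam. The web height is 256 mm.

Two wide flanges with a thin centred web — an I-beam. Overall 316 mm minus two 30 mm flanges gives a web of 316 − 2·30 = 256 mm.


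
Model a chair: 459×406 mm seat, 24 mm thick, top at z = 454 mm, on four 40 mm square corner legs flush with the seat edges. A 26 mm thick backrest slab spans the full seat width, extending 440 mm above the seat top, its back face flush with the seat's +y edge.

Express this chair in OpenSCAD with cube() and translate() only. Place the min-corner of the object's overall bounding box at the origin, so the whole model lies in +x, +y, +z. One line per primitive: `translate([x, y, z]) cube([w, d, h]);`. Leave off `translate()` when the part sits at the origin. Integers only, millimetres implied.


translate([0, 0, 430]) cube([459, 406, 24]);
cube([40, 40, 430]);
translate([419, 0, 0]) cube([40, 40, 430]);
translate([0, 366, 0]) cube([40, 40, 430]);
translate([419, 366, 0]) cube([40, 40, 430]);
translate([0, 380, 454]) cube([459, 26, 440]);


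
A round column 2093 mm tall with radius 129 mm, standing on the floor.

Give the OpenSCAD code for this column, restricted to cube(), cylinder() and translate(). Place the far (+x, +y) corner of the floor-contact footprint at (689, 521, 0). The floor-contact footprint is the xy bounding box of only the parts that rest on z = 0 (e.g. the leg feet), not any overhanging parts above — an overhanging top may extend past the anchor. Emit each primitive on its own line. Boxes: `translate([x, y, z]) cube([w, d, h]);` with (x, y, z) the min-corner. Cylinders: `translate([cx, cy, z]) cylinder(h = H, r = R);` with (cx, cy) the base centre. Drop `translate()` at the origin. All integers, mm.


translate([560, 392, 0]) cylinder(h = 2093, r = 129);


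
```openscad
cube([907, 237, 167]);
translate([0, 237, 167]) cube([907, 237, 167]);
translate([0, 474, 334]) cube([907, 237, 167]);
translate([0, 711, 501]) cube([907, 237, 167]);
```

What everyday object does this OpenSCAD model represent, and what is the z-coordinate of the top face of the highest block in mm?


A staircase. The total rise is 668 mm.

4 identical blocks, each offset up and back from the previous — a staircase. Each step is 167 mm tall and there are 4 of them, so the total rise is 4 × 167 = 668 mm.


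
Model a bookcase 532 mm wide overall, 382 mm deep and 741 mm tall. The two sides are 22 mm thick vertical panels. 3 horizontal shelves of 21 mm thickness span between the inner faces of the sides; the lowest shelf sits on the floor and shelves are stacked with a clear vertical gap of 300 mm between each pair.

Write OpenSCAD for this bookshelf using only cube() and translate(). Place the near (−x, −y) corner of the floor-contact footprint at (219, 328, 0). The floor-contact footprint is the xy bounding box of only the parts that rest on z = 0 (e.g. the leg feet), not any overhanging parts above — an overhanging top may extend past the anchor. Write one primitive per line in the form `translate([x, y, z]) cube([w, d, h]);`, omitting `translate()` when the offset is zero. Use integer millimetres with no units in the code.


translate([219, 328, 0]) cube([22, 382, 741]);
translate([729, 328, 0]) cube([22, 382, 741]);
translate([241, 328, 0]) cube([488, 382, 21]);
translate([241, 328, 321]) cube([488, 382, 21]);
translate([241, 328, 642]) cube([488, 382, 21]);


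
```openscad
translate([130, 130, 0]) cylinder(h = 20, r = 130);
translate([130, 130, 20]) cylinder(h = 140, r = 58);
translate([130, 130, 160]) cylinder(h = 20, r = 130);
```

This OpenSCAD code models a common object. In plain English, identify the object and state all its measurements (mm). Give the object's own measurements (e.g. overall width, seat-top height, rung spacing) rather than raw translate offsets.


A spool: two coaxial disc flanges of radius 130 mm and thickness 20 mm, joined by a core cylinder of radius 58 mm and height 140 mm. The lower flange rests on z = 0 and the three cylinders share a vertical axis.


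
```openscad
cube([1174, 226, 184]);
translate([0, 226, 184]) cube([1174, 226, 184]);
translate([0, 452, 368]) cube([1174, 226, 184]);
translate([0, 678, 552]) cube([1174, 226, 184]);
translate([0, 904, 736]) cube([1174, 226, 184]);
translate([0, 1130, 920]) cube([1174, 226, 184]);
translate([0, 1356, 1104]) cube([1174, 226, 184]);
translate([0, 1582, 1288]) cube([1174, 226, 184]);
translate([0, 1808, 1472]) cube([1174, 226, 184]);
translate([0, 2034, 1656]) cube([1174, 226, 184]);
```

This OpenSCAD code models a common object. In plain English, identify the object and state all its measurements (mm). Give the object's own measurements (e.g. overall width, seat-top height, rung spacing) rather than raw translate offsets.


A straight staircase of 10 solid steps. Each step is 1174 mm wide (x), 226 mm deep (y, the going) and 184 mm tall (the rise). The first step rests on the floor; each subsequent step sits one going further in +y and one rise higher in +z, directly behind and above the previous step with no overlap.


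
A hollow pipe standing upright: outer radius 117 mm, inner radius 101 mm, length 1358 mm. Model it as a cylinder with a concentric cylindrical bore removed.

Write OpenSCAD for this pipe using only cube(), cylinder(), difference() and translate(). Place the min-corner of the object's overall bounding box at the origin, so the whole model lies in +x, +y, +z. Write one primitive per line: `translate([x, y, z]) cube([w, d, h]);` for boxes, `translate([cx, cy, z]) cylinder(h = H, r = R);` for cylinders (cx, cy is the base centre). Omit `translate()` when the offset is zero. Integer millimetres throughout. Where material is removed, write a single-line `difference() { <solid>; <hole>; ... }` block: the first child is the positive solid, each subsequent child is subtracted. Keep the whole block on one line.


difference() { translate([117, 117, 0]) cylinder(h = 1358, r = 117); translate([117, 117, 0]) cylinder(h = 1358, r = 101); }


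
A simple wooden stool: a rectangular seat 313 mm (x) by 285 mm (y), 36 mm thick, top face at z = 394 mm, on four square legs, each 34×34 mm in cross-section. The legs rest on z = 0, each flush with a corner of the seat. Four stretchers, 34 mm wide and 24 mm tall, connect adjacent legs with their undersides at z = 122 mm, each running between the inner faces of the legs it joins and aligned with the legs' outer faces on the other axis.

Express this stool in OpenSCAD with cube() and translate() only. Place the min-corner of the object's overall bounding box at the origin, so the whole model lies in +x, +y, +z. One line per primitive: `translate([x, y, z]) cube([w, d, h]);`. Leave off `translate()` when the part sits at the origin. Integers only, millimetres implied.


translate([0, 0, 358]) cube([313, 285, 36]);
cube([34, 34, 358]);
translate([279, 0, 0]) cube([34, 34, 358]);
translate([0, 251, 0]) cube([34, 34, 358]);
translate([279, 251, 0]) cube([34, 34, 358]);
translate([34, 0, 122]) cube([245, 34, 24]);
translate([34, 251, 122]) cube([245, 34, 24]);
translate([0, 34, 122]) cube([34, 217, 24]);
translate([279, 34, 122]) cube([34, 217, 24]);


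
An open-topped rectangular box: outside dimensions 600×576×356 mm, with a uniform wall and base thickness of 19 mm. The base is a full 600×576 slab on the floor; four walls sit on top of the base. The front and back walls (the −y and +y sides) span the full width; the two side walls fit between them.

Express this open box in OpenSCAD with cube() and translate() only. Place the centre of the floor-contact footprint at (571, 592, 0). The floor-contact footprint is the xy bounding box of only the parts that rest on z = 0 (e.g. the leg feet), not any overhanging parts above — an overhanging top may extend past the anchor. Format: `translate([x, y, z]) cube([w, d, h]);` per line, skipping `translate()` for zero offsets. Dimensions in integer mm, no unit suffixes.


translate([271, 304, 0]) cube([600, 576, 19]);
translate([271, 304, 19]) cube([600, 19, 337]);
translate([271, 861, 19]) cube([600, 19, 337]);
translate([271, 323, 19]) cube([19, 538, 337]);
translate([852, 323, 19]) cube([19, 538, 337]);


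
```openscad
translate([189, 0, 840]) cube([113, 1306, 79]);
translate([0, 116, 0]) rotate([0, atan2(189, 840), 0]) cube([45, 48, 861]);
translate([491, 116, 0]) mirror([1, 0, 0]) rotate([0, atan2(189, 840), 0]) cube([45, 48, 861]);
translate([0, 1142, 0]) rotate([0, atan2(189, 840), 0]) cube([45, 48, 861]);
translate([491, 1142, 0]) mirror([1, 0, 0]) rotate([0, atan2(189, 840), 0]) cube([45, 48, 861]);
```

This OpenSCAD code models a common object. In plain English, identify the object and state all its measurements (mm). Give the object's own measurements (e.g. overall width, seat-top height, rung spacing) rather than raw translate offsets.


A sawhorse. A 113×1306×79 mm beam (x, y, z) sits on two A-frame leg pairs. Each pair is two raked legs of 45×48 mm section (48 mm along y) splaying symmetrically in x. Each leg rises 840 mm vertically over 189 mm of horizontal reach and is 861 mm long along its own axis. Every leg's outer bottom edge rests on the floor and its outer top edge meets a bottom edge of the beam — the left legs (tilting toward +x) meet the beam's −x bottom edge, the right legs (their mirror images, tilting toward −x) meet its +x bottom edge — so the leg tops tuck under the beam, the beam's underside is 840 mm above the floor, and the feet are 491 mm apart outside-to-outside with the beam centred between them. The two leg pairs are set in 116 mm from either end of the beam.


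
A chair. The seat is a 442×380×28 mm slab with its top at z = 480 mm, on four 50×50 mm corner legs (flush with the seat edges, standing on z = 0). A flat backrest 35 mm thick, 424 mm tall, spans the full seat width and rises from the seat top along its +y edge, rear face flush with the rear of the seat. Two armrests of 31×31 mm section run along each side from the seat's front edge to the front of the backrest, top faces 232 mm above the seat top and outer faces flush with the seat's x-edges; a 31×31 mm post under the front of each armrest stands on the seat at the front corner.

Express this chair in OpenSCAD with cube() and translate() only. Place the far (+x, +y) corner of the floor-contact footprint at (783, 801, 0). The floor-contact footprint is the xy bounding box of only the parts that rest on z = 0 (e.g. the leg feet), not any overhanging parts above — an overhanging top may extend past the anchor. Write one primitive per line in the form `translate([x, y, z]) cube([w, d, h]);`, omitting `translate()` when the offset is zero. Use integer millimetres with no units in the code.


// leg_h = 480 - 28 = 452
// arm post h = 232 - 31 = 201
translate([341, 421, 452]) cube([442, 380, 28]);
translate([341, 421, 0]) cube([50, 50, 452]);
translate([733, 421, 0]) cube([50, 50, 452]);
translate([341, 751, 0]) cube([50, 50, 452]);
translate([733, 751, 0]) cube([50, 50, 452]);
translate([341, 766, 480]) cube([442, 35, 424]);
translate([341, 421, 681]) cube([31, 345, 31]);
translate([752, 421, 681]) cube([31, 345, 31]);
translate([341, 421, 480]) cube([31, 31, 201]);
translate([752, 421, 480]) cube([31, 31, 201]);


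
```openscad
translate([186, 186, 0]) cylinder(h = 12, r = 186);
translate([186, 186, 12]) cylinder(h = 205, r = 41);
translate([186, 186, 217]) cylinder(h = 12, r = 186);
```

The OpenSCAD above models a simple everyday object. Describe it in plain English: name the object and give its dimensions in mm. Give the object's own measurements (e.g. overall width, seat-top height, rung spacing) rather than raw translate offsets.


A spool: two coaxial disc flanges of radius 186 mm and thickness 12 mm, joined by a core cylinder of radius 41 mm and height 205 mm. The lower flange rests on z = 0 and the three cylinders share a vertical axis.


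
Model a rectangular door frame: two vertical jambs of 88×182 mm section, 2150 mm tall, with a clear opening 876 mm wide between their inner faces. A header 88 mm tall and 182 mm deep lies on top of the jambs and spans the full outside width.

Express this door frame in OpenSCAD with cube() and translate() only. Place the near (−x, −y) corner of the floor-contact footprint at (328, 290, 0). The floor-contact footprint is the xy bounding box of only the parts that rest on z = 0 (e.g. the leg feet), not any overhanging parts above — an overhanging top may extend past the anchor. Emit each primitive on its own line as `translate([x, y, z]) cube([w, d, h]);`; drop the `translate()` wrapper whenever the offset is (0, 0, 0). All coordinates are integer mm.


translate([328, 290, 0]) cube([88, 182, 2150]);
translate([1292, 290, 0]) cube([88, 182, 2150]);
translate([328, 290, 2150]) cube([1052, 182, 88]);


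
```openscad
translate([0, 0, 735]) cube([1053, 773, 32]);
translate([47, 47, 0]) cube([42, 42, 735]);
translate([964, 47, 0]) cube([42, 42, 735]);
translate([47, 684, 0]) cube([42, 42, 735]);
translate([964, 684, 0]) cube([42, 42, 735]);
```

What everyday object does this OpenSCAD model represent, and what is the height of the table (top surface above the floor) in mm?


A table. The table height is 767 mm.

A 1053×773×32 slab sits at z = 735 on four 42 mm square posts — a table. The top surface is at 735 + 32 = 767 mm.


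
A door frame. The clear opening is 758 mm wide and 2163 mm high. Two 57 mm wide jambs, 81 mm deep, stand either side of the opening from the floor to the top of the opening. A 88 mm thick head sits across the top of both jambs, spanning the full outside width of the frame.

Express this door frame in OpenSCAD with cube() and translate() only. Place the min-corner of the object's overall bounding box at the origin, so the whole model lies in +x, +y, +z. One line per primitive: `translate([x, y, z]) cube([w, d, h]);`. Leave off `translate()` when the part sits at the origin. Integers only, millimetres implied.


cube([57, 81, 2163]);
translate([815, 0, 0]) cube([57, 81, 2163]);
translate([0, 0, 2163]) cube([872, 81, 88]);


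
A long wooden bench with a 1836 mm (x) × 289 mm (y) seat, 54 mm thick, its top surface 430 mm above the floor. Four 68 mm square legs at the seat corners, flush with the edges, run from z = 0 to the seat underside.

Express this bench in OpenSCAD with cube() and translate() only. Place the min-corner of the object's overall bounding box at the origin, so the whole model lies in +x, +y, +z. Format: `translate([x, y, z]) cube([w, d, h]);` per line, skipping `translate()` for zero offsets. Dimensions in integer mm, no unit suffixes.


// leg_h = 430 − 54 = 376
translate([0, 0, 376]) cube([1836, 289, 54]);
cube([68, 68, 376]);
translate([0, 221, 0]) cube([68, 68, 376]);
translate([1768, 0, 0]) cube([68, 68, 376]);
translate([1768, 221, 0]) cube([68, 68, 376]);


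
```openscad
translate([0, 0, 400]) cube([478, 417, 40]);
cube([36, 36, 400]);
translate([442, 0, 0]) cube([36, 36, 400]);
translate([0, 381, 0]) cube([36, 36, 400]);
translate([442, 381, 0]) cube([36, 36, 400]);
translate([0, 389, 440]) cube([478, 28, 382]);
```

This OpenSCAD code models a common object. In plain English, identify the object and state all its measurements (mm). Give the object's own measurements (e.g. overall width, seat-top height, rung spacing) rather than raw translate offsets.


A chair. The seat is a 478×417×40 mm slab with its top at z = 440 mm, on four 36×36 mm corner legs (flush with the seat edges, standing on z = 0). A flat backrest 28 mm thick, 382 mm tall, spans the full seat width and rises from the seat top along its +y edge, rear face flush with the rear of the seat.


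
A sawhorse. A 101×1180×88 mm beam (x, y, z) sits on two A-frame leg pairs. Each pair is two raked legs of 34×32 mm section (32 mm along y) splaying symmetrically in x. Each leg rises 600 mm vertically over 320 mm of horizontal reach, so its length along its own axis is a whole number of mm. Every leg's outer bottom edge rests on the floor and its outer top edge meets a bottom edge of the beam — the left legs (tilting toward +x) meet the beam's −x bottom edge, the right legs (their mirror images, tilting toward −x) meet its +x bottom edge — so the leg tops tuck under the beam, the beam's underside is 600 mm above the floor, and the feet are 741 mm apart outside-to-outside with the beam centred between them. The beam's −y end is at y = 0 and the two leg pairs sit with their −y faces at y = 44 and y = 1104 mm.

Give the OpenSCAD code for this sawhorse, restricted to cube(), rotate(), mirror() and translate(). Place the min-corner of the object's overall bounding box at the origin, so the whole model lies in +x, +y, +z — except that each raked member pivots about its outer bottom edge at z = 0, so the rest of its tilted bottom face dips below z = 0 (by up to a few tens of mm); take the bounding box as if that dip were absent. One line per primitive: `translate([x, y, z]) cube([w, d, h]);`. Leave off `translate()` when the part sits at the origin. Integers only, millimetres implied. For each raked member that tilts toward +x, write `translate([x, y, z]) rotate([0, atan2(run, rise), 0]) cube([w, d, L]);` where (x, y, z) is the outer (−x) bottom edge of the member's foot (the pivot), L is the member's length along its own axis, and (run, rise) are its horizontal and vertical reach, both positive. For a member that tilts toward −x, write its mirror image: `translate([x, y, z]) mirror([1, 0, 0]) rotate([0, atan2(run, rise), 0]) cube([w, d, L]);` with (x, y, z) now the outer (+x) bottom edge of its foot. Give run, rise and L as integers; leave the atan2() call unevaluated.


// leg length = √(320² + 600²) = 680
// right-leg outer foot x = 2·320 + 101 = 741
// beam min-corner = (320, 0, 600)
translate([320, 0, 600]) cube([101, 1180, 88]);
translate([0, 44, 0]) rotate([0, atan2(320, 600), 0]) cube([34, 32, 680]);
translate([741, 44, 0]) mirror([1, 0, 0]) rotate([0, atan2(320, 600), 0]) cube([34, 32, 680]);
translate([0, 1104, 0]) rotate([0, atan2(320, 600), 0]) cube([34, 32, 680]);
translate([741, 1104, 0]) mirror([1, 0, 0]) rotate([0, atan2(320, 600), 0]) cube([34, 32, 680]);


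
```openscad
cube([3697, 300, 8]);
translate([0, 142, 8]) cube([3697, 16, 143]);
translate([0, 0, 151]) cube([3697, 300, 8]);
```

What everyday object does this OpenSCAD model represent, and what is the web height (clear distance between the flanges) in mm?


An I-beam. The web height is 143 mm.

Two wide flanges with a thin centred web — an I-beam. Overall 159 mm minus two 8 mm flanges gives a web of 159 − 2·8 = 143 mm.


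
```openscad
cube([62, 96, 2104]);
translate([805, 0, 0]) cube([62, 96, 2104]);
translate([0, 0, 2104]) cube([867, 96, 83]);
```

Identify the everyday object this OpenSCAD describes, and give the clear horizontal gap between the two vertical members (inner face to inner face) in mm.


A door frame. The clear opening width is 743 mm.

Two 2104 mm tall posts with a header on top — a door frame. The left jamb is 62 mm wide at x = 0; the right jamb starts at x = 805. The clear opening is 805 − 62 = 743 mm.


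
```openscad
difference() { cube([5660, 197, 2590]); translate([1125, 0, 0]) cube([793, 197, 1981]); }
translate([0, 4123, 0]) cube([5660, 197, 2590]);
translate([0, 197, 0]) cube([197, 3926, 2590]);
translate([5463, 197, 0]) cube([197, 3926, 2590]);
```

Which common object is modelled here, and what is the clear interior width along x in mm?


A single room. The interior width is 5266 mm.

Four walls enclosing a rectangle with a door in the front wall — a room. Outside width 5660 minus two 197 mm walls gives 5266 mm.


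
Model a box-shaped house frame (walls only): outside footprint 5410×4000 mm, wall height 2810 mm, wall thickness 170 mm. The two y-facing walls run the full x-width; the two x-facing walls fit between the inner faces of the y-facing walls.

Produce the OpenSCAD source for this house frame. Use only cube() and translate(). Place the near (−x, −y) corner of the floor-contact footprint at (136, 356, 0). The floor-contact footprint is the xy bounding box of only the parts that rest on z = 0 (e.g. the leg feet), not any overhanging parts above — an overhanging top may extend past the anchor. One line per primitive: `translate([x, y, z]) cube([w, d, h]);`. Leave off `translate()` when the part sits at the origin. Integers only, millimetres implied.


translate([136, 356, 0]) cube([5410, 170, 2810]);
translate([136, 4186, 0]) cube([5410, 170, 2810]);
translate([136, 526, 0]) cube([170, 3660, 2810]);
translate([5376, 526, 0]) cube([170, 3660, 2810]);
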